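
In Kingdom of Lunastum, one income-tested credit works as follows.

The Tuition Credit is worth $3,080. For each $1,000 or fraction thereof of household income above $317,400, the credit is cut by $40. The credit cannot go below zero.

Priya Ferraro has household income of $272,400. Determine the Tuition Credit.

$3,080

Tuition Credit: $272,400 is at or below the $317,400 threshold, so the full $3,080 applies.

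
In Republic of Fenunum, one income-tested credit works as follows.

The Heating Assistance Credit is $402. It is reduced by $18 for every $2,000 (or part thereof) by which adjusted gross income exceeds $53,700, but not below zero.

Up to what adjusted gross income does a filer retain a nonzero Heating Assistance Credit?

After 22 increments the reduction is 22 × $18 = $396, leaving $6; one more increment wipes it out. Increment 22 ends at excess 22 × $2,000 = $44,000, so the highest qualifying income is $53,700 + $44,000 = $97,700.

$97,700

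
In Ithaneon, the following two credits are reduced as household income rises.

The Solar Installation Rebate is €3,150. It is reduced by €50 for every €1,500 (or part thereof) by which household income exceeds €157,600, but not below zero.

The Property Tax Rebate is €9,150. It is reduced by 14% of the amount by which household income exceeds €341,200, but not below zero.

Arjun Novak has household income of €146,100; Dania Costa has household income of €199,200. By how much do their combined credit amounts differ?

€1,400

Arjun (€146,100): Solar Installation Rebate: €146,100 is at or below the €157,600 threshold, so the full €3,150 applies. Property Tax Rebate: €146,100 is at or below the €341,200 threshold, so the full €9,150 applies. total €3,150 + €9,150 = €12,300
Dania (€199,200): Solar Installation Rebate: income exceeds €157,600 by €41,600, which is 28 full-or-partial €1,500 increments; reduction = 28 × €50 = €1,400, leaving €1,750. Property Tax Rebate: €199,200 is at or below the €341,200 threshold, so the full €9,150 applies. total €1,750 + €9,150 = €10,900
Difference: |€12,300 − €10,900| = €1,400.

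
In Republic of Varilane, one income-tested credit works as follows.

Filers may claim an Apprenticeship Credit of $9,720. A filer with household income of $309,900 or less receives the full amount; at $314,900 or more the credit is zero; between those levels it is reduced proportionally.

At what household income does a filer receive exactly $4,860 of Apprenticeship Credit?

$4,860 is 4,860/9,720 of the full $9,720, so 4,860/9,720 of the $5,000 range has been used: income = $309,900 + $5,000 × 4,860/9,720 = $312,400.

$312,400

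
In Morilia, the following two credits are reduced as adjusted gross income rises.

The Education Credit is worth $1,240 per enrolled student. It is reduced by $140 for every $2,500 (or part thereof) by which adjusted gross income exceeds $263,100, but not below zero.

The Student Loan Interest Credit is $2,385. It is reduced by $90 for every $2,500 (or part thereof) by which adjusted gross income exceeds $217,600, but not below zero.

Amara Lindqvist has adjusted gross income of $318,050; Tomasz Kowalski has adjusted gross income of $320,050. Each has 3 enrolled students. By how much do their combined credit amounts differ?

Amara ($318,050): Education Credit: base = 3 × $1,240 = $3,720. income exceeds $263,100 by $54,950, which is 22 full-or-partial $2,500 increments; reduction = 22 × $140 = $3,080, leaving $640. Student Loan Interest Credit: income exceeds $217,600 by $100,450 → 41 increments × $90 = $3,690 ≥ base, so the credit is $0. total $640 + $0 = $640
Tomasz ($320,050): Education Credit: base = 3 × $1,240 = $3,720. income exceeds $263,100 by $56,950, which is 23 full-or-partial $2,500 increments; reduction = 23 × $140 = $3,220, leaving $500. Student Loan Interest Credit: income exceeds $217,600 by $102,450 → 41 increments × $90 = $3,690 ≥ base, so the credit is $0. total $500 + $0 = $500
Difference: |$640 − $500| = $140.

$140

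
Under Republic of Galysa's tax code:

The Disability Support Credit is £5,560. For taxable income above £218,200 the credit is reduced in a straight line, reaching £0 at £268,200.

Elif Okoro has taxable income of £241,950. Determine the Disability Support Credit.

Disability Support Credit: £241,950 is £23,750 into a £50,000 phase-out range, leaving 26,250/50,000 of the credit: £5,560 × 26,250/50,000 = £2,919.

£2,919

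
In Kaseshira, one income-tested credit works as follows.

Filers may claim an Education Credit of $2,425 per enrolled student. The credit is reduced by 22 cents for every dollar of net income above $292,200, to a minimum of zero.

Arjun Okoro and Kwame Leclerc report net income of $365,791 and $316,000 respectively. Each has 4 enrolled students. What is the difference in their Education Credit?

Arjun ($365,791): Education Credit: base = 4 × $2,425 = $9,700. 22% of the $73,591 excess over $292,200 is $16,190.02 ≥ base, so the credit is $0.
Kwame ($316,000): Education Credit: base = 4 × $2,425 = $9,700. 22% of the $23,800 excess over $292,200 is $5,236; credit = $9,700 − $5,236 = $4,464.
Difference: |$0 − $4,464| = $4,464.

$4,464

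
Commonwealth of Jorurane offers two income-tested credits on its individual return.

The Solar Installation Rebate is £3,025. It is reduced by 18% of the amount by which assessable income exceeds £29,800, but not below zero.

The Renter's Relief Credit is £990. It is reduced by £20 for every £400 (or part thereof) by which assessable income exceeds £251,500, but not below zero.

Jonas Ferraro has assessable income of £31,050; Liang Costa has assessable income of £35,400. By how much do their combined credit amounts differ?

£783

Jonas (£31,050): Solar Installation Rebate: 18% of the £1,250 excess over £29,800 is £225; credit = £3,025 − £225 = £2,800. Renter's Relief Credit: £31,050 is at or below the £251,500 threshold, so the full £990 applies. total £2,800 + £990 = £3,790
Liang (£35,400): Solar Installation Rebate: 18% of the £5,600 excess over £29,800 is £1,008; credit = £3,025 − £1,008 = £2,017. Renter's Relief Credit: £35,400 is at or below the £251,500 threshold, so the full £990 applies. total £2,017 + £990 = £3,007
Difference: |£3,790 − £3,007| = £783.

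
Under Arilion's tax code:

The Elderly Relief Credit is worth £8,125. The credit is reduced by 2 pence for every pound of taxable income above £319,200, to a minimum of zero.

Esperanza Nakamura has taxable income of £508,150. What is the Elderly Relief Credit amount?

£4,346

Elderly Relief Credit: 2% of the £188,950 excess over £319,200 is £3,779; credit = £8,125 − £3,779 = £4,346.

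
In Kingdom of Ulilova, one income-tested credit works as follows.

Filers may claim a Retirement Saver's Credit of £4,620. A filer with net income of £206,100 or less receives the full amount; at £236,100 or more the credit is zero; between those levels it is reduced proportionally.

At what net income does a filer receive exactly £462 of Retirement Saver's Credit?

£462 is 462/4,620 of the full £4,620, so 4,158/4,620 of the £30,000 range has been used: income = £206,100 + £30,000 × 4,158/4,620 = £233,100.

£233,100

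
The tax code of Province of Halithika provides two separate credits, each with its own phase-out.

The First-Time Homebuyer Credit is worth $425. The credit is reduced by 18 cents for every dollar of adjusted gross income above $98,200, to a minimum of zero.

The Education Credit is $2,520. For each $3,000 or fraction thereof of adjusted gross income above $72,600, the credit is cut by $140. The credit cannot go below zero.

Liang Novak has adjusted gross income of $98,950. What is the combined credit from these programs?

$1,550

First-Time Homebuyer Credit: 18% of the $750 excess over $98,200 is $135; credit = $425 − $135 = $290.
Education Credit: income exceeds $72,600 by $26,350, which is 9 full-or-partial $3,000 increments; reduction = 9 × $140 = $1,260, leaving $1,260.
Total: $290 + $1,260 = $1,550.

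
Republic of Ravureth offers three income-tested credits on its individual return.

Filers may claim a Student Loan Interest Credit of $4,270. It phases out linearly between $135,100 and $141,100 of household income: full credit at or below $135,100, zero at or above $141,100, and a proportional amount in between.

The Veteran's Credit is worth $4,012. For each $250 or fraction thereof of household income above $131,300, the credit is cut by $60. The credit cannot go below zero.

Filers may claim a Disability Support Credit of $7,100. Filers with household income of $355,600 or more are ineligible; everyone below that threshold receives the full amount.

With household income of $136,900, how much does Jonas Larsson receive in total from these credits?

Student Loan Interest Credit: $136,900 is $1,800 into a $6,000 phase-out range, leaving 4,200/6,000 of the credit: $4,270 × 4,200/6,000 = $2,989.
Veteran's Credit: income exceeds $131,300 by $5,600, which is 23 full-or-partial $250 increments; reduction = 23 × $60 = $1,380, leaving $2,632.
Disability Support Credit: $136,900 is below the $355,600 cutoff, so the full $7,100 applies.
Total: $2,989 + $2,632 + $7,100 = $12,721.

$12,721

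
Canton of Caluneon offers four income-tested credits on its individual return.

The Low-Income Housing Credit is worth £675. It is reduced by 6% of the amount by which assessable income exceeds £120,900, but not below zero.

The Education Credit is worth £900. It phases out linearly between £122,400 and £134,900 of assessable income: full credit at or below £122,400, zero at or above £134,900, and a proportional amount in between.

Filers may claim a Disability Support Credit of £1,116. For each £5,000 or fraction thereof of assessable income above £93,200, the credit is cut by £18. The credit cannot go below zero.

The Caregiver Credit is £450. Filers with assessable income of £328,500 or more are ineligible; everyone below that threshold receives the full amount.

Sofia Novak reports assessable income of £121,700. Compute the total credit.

Low-Income Housing Credit: 6% of the £800 excess over £120,900 is £48; credit = £675 − £48 = £627.
Education Credit: £121,700 is at or below the £122,400 threshold, so the full £900 applies.
Disability Support Credit: income exceeds £93,200 by £28,500, which is 6 full-or-partial £5,000 increments; reduction = 6 × £18 = £108, leaving £1,008.
Caregiver Credit: £121,700 is below the £328,500 cutoff, so the full £450 applies.
Total: £627 + £900 + £1,008 + £450 = £2,985.

£2,985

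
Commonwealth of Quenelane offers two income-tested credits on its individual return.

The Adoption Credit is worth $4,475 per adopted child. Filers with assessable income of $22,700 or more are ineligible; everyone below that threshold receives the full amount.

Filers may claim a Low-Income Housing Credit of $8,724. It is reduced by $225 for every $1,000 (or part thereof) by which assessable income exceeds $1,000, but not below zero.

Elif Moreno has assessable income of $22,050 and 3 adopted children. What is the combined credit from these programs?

$17,199

Adoption Credit: base = 3 × $4,475 = $13,425. $22,050 is below the $22,700 cutoff, so the full $13,425 applies.
Low-Income Housing Credit: income exceeds $1,000 by $21,050, which is 22 full-or-partial $1,000 increments; reduction = 22 × $225 = $4,950, leaving $3,774.
Total: $13,425 + $3,774 = $17,199.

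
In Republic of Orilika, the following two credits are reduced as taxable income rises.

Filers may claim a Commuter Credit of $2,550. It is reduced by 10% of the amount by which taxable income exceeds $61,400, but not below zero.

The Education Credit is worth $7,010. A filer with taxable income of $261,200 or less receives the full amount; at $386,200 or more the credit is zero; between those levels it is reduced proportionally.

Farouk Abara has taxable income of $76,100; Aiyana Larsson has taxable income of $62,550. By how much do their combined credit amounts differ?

Farouk ($76,100): Commuter Credit: 10% of the $14,700 excess over $61,400 is $1,470; credit = $2,550 − $1,470 = $1,080. Education Credit: $76,100 is at or below the $261,200 threshold, so the full $7,010 applies. total $1,080 + $7,010 = $8,090
Aiyana ($62,550): Commuter Credit: 10% of the $1,150 excess over $61,400 is $115; credit = $2,550 − $115 = $2,435. Education Credit: $62,550 is at or below the $261,200 threshold, so the full $7,010 applies. total $2,435 + $7,010 = $9,445
Difference: |$8,090 − $9,445| = $1,355.

$1,355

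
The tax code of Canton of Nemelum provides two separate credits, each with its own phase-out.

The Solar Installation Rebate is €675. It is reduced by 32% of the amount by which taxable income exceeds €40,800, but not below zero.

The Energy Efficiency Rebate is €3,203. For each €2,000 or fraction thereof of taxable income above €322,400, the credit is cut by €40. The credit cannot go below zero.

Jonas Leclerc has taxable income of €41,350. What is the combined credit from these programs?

Solar Installation Rebate: 32% of the €550 excess over €40,800 is €176; credit = €675 − €176 = €499.
Energy Efficiency Rebate: €41,350 is at or below the €322,400 threshold, so the full €3,203 applies.
Total: €499 + €3,203 = €3,702.

€3,702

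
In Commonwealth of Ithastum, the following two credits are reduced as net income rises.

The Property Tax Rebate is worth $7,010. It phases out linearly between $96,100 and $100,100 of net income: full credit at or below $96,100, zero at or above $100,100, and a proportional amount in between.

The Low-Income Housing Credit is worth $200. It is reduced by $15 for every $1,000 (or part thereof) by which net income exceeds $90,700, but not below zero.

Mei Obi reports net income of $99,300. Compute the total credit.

$1,467

Property Tax Rebate: $99,300 is $3,200 into a $4,000 phase-out range, leaving 800/4,000 of the credit: $7,010 × 800/4,000 = $1,402.
Low-Income Housing Credit: income exceeds $90,700 by $8,600, which is 9 full-or-partial $1,000 increments; reduction = 9 × $15 = $135, leaving $65.
Total: $1,402 + $65 = $1,467.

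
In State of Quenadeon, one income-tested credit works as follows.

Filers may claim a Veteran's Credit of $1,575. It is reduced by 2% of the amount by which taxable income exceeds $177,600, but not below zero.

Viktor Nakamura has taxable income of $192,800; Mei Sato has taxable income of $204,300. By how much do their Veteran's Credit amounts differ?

$230

Viktor ($192,800): Veteran's Credit: 2% of the $15,200 excess over $177,600 is $304; credit = $1,575 − $304 = $1,271.
Mei ($204,300): Veteran's Credit: 2% of the $26,700 excess over $177,600 is $534; credit = $1,575 − $534 = $1,041.
Difference: |$1,271 − $1,041| = $230.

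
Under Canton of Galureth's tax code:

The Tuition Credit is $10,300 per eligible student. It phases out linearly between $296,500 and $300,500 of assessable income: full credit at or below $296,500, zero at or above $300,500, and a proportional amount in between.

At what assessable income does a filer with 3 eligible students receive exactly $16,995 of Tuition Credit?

$298,300

Full credit = 3 × $10,300 = $30,900.
$16,995 is 16,995/30,900 of the full $30,900, so 13,905/30,900 of the $4,000 range has been used: income = $296,500 + $4,000 × 13,905/30,900 = $298,300.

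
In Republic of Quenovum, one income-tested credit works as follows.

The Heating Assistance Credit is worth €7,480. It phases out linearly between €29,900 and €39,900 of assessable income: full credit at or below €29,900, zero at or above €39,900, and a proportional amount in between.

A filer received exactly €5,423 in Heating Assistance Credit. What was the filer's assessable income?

€32,650

€5,423 is 5,423/7,480 of the full €7,480, so 2,057/7,480 of the €10,000 range has been used: income = €29,900 + €10,000 × 2,057/7,480 = €32,650.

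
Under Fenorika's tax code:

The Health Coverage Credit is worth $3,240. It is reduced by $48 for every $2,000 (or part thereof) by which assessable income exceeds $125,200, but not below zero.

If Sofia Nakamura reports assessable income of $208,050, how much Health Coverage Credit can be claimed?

Health Coverage Credit: income exceeds $125,200 by $82,850, which is 42 full-or-partial $2,000 increments; reduction = 42 × $48 = $2,016, leaving $1,224.

$1,224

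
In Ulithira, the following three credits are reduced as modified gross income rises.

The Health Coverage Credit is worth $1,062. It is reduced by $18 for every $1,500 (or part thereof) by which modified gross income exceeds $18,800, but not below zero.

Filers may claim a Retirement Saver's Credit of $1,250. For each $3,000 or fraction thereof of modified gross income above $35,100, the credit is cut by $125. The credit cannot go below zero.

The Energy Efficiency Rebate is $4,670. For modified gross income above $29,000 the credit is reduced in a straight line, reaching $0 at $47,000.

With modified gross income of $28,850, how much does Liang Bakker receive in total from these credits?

Health Coverage Credit: income exceeds $18,800 by $10,050, which is 7 full-or-partial $1,500 increments; reduction = 7 × $18 = $126, leaving $936.
Retirement Saver's Credit: $28,850 is at or below the $35,100 threshold, so the full $1,250 applies.
Energy Efficiency Rebate: $28,850 is at or below the $29,000 threshold, so the full $4,670 applies.
Total: $936 + $1,250 + $4,670 = $6,856.

$6,856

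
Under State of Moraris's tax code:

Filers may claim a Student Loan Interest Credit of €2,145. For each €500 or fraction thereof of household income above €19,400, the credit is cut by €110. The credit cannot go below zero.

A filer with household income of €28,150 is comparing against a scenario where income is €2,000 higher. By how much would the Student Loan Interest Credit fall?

€165

At €28,150 — income exceeds €19,400 by €8,750, which is 18 full-or-partial €500 increments; reduction = 18 × €110 = €1,980, leaving €165.
At €30,150 — income exceeds €19,400 by €10,750 → 22 increments × €110 = €2,420 ≥ base, so the credit is €0.
Lost: €165 − €0 = €165.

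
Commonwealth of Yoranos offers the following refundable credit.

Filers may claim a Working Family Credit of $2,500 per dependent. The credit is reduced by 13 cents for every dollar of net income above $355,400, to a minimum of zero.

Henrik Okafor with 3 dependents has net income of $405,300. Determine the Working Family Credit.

$1,013

Working Family Credit: base = 3 × $2,500 = $7,500. 13% of the $49,900 excess over $355,400 is $6,487; credit = $7,500 − $6,487 = $1,013.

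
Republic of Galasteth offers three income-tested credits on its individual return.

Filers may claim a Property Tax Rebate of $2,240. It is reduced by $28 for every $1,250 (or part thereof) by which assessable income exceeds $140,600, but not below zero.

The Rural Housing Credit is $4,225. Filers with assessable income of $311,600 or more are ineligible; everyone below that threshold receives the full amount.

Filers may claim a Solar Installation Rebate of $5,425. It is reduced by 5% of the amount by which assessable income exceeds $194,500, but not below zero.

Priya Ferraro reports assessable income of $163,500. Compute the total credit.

Property Tax Rebate: income exceeds $140,600 by $22,900, which is 19 full-or-partial $1,250 increments; reduction = 19 × $28 = $532, leaving $1,708.
Rural Housing Credit: $163,500 is below the $311,600 cutoff, so the full $4,225 applies.
Solar Installation Rebate: $163,500 is at or below the $194,500 threshold, so the full $5,425 applies.
Total: $1,708 + $4,225 + $5,425 = $11,358.

$11,358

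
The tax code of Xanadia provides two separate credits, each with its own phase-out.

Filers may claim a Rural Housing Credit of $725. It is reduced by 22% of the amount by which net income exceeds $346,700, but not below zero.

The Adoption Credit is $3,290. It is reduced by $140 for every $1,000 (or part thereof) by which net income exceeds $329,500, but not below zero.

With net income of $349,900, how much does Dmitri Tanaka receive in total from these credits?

Rural Housing Credit: 22% of the $3,200 excess over $346,700 is $704; credit = $725 − $704 = $21.
Adoption Credit: income exceeds $329,500 by $20,400, which is 21 full-or-partial $1,000 increments; reduction = 21 × $140 = $2,940, leaving $350.
Total: $21 + $350 = $371.

$371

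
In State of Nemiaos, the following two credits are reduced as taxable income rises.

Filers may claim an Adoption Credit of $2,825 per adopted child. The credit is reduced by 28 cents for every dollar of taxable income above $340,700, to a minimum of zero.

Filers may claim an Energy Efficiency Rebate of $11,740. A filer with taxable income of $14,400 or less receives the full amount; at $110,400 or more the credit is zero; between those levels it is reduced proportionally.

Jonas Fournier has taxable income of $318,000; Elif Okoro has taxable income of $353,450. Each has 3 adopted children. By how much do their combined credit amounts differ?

$3,570

Jonas ($318,000): Adoption Credit: base = 3 × $2,825 = $8,475. $318,000 is at or below the $340,700 threshold, so the full $8,475 applies. Energy Efficiency Rebate: $318,000 is at or above $110,400, so the credit is $0. total $8,475 + $0 = $8,475
Elif ($353,450): Adoption Credit: base = 3 × $2,825 = $8,475. 28% of the $12,750 excess over $340,700 is $3,570; credit = $8,475 − $3,570 = $4,905. Energy Efficiency Rebate: $353,450 is at or above $110,400, so the credit is $0. total $4,905 + $0 = $4,905
Difference: |$8,475 − $4,905| = $3,570.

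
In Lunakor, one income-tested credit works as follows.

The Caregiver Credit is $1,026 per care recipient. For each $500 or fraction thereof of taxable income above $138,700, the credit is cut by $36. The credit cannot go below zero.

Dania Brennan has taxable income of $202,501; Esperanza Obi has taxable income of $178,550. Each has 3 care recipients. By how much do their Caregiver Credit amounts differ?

Dania ($202,501): Caregiver Credit: base = 3 × $1,026 = $3,078. income exceeds $138,700 by $63,801 → 128 increments × $36 = $4,608 ≥ base, so the credit is $0.
Esperanza ($178,550): Caregiver Credit: base = 3 × $1,026 = $3,078. income exceeds $138,700 by $39,850, which is 80 full-or-partial $500 increments; reduction = 80 × $36 = $2,880, leaving $198.
Difference: |$0 − $198| = $198.

$198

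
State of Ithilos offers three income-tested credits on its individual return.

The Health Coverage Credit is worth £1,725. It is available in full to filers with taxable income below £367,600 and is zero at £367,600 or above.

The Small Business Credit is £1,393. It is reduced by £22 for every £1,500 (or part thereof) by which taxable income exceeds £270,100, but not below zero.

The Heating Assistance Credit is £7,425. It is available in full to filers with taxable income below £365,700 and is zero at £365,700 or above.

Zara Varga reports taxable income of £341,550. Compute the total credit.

Health Coverage Credit: £341,550 is below the £367,600 cutoff, so the full £1,725 applies.
Small Business Credit: income exceeds £270,100 by £71,450, which is 48 full-or-partial £1,500 increments; reduction = 48 × £22 = £1,056, leaving £337.
Heating Assistance Credit: £341,550 is below the £365,700 cutoff, so the full £7,425 applies.
Total: £1,725 + £337 + £7,425 = £9,487.

£9,487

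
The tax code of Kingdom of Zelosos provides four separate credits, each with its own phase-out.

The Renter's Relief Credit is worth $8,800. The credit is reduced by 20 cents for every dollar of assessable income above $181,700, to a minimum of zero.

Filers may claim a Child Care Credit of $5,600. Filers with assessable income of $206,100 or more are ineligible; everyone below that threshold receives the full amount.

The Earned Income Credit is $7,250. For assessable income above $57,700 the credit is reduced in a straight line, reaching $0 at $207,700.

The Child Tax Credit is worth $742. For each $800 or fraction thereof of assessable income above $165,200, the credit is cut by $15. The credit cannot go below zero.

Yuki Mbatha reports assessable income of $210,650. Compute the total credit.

Renter's Relief Credit: 20% of the $28,950 excess over $181,700 is $5,790; credit = $8,800 − $5,790 = $3,010.
Child Care Credit: $210,650 meets or exceeds the $206,100 cutoff, so the credit is $0.
Earned Income Credit: $210,650 is at or above $207,700, so the credit is $0.
Child Tax Credit: income exceeds $165,200 by $45,450 → 57 increments × $15 = $855 ≥ base, so the credit is $0.
Total: $3,010 + $0 + $0 + $0 = $3,010.

$3,010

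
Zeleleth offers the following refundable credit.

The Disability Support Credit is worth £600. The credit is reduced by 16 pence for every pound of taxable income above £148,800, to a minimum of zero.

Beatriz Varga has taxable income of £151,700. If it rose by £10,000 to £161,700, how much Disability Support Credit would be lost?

At £151,700 — 16% of the £2,900 excess over £148,800 is £464; credit = £600 − £464 = £136.
At £161,700 — 16% of the £12,900 excess over £148,800 is £2,064 ≥ base, so the credit is £0.
Lost: £136 − £0 = £136.

£136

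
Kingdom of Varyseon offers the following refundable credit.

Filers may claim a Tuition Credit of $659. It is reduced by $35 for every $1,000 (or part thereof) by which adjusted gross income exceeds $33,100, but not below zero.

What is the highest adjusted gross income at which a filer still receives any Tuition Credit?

After 18 increments the reduction is 18 × $35 = $630, leaving $29; one more increment wipes it out. Increment 18 ends at excess 18 × $1,000 = $18,000, so the highest qualifying income is $33,100 + $18,000 = $51,100.

$51,100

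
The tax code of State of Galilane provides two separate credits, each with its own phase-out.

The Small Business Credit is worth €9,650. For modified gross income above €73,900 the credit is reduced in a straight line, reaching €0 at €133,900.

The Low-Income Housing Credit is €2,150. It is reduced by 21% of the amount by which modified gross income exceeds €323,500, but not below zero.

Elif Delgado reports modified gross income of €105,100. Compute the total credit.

Small Business Credit: €105,100 is €31,200 into a €60,000 phase-out range, leaving 28,800/60,000 of the credit: €9,650 × 28,800/60,000 = €4,632.
Low-Income Housing Credit: €105,100 is at or below the €323,500 threshold, so the full €2,150 applies.
Total: €4,632 + €2,150 = €6,782.

€6,782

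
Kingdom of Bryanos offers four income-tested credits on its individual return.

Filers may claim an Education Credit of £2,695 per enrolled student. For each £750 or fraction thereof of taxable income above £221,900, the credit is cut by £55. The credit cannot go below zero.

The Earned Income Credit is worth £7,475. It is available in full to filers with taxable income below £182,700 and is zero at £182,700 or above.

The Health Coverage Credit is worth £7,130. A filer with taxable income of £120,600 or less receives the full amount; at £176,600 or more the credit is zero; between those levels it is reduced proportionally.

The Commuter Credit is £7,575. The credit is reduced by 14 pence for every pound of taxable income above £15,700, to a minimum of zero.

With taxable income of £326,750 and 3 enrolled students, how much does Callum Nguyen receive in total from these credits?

Education Credit: base = 3 × £2,695 = £8,085. income exceeds £221,900 by £104,850, which is 140 full-or-partial £750 increments; reduction = 140 × £55 = £7,700, leaving £385.
Earned Income Credit: £326,750 meets or exceeds the £182,700 cutoff, so the credit is £0.
Health Coverage Credit: £326,750 is at or above £176,600, so the credit is £0.
Commuter Credit: 14% of the £311,050 excess over £15,700 is £43,547 ≥ base, so the credit is £0.
Total: £385 + £0 + £0 + £0 = £385.

£385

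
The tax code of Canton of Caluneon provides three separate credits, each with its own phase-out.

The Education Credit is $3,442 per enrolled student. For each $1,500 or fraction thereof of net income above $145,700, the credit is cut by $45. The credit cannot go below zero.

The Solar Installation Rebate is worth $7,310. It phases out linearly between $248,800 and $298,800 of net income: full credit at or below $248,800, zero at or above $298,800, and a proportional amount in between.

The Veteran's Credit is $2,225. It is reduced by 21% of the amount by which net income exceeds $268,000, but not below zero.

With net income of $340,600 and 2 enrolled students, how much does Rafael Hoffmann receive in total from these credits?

Education Credit: base = 2 × $3,442 = $6,884. income exceeds $145,700 by $194,900, which is 130 full-or-partial $1,500 increments; reduction = 130 × $45 = $5,850, leaving $1,034.
Solar Installation Rebate: $340,600 is at or above $298,800, so the credit is $0.
Veteran's Credit: 21% of the $72,600 excess over $268,000 is $15,246 ≥ base, so the credit is $0.
Total: $1,034 + $0 + $0 = $1,034.

$1,034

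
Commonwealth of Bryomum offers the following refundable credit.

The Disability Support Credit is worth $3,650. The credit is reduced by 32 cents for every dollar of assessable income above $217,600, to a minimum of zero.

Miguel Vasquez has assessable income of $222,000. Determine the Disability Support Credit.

$2,242

Disability Support Credit: 32% of the $4,400 excess over $217,600 is $1,408; credit = $3,650 − $1,408 = $2,242.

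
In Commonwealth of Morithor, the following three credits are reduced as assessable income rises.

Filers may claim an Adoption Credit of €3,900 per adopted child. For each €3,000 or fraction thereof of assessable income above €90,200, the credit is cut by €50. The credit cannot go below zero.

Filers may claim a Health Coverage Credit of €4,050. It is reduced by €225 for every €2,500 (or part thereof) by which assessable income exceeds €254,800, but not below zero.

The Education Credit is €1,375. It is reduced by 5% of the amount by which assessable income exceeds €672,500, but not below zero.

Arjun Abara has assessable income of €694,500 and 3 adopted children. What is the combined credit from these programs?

Adoption Credit: base = 3 × €3,900 = €11,700. income exceeds €90,200 by €604,300, which is 202 full-or-partial €3,000 increments; reduction = 202 × €50 = €10,100, leaving €1,600.
Health Coverage Credit: income exceeds €254,800 by €439,700 → 176 increments × €225 = €39,600 ≥ base, so the credit is €0.
Education Credit: 5% of the €22,000 excess over €672,500 is €1,100; credit = €1,375 − €1,100 = €275.
Total: €1,600 + €0 + €275 = €1,875.

€1,875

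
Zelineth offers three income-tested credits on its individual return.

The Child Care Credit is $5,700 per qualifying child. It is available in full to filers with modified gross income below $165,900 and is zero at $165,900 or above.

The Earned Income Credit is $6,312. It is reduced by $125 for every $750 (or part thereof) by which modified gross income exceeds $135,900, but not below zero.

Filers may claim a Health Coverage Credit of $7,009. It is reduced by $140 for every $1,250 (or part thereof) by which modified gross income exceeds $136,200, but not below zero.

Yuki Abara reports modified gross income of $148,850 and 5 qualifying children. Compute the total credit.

Child Care Credit: base = 5 × $5,700 = $28,500. $148,850 is below the $165,900 cutoff, so the full $28,500 applies.
Earned Income Credit: income exceeds $135,900 by $12,950, which is 18 full-or-partial $750 increments; reduction = 18 × $125 = $2,250, leaving $4,062.
Health Coverage Credit: income exceeds $136,200 by $12,650, which is 11 full-or-partial $1,250 increments; reduction = 11 × $140 = $1,540, leaving $5,469.
Total: $28,500 + $4,062 + $5,469 = $38,031.

$38,031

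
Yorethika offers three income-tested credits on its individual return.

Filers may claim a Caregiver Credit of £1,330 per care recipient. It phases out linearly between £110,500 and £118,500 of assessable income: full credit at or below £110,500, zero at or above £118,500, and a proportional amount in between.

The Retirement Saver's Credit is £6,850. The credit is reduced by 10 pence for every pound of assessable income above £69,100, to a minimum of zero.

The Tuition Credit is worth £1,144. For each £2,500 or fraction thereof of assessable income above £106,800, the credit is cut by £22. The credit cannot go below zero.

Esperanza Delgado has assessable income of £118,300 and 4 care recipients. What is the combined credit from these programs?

Caregiver Credit: base = 4 × £1,330 = £5,320. £118,300 is £7,800 into a £8,000 phase-out range, leaving 200/8,000 of the credit: £5,320 × 200/8,000 = £133.
Retirement Saver's Credit: 10% of the £49,200 excess over £69,100 is £4,920; credit = £6,850 − £4,920 = £1,930.
Tuition Credit: income exceeds £106,800 by £11,500, which is 5 full-or-partial £2,500 increments; reduction = 5 × £22 = £110, leaving £1,034.
Total: £133 + £1,930 + £1,034 = £3,097.

£3,097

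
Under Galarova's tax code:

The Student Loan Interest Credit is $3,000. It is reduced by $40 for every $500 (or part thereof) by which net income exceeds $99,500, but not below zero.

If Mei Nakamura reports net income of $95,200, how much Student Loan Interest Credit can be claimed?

$3,000

Student Loan Interest Credit: $95,200 is at or below the $99,500 threshold, so the full $3,000 applies.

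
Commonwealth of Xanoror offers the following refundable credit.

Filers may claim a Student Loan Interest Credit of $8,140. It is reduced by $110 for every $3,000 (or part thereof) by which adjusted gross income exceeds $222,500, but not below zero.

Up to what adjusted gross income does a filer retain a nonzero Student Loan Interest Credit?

$441,500

After 73 increments the reduction is 73 × $110 = $8,030, leaving $110; one more increment wipes it out. Increment 73 ends at excess 73 × $3,000 = $219,000, so the highest qualifying income is $222,500 + $219,000 = $441,500.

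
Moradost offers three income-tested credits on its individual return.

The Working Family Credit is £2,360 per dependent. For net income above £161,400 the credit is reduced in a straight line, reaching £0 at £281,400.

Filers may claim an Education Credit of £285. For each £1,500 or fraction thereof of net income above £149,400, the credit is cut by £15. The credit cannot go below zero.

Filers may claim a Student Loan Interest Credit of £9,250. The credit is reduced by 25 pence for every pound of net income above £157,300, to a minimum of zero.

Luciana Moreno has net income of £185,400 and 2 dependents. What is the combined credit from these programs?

£6,001

Working Family Credit: base = 2 × £2,360 = £4,720. £185,400 is £24,000 into a £120,000 phase-out range, leaving 96,000/120,000 of the credit: £4,720 × 96,000/120,000 = £3,776.
Education Credit: income exceeds £149,400 by £36,000 → 24 increments × £15 = £360 ≥ base, so the credit is £0.
Student Loan Interest Credit: 25% of the £28,100 excess over £157,300 is £7,025; credit = £9,250 − £7,025 = £2,225.
Total: £3,776 + £0 + £2,225 = £6,001.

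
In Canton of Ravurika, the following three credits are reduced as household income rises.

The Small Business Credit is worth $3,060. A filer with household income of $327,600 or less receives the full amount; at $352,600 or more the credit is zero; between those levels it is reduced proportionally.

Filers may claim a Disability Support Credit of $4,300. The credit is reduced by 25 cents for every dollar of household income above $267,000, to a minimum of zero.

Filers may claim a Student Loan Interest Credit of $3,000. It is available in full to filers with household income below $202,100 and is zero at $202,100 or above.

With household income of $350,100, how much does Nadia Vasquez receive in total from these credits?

Small Business Credit: $350,100 is $22,500 into a $25,000 phase-out range, leaving 2,500/25,000 of the credit: $3,060 × 2,500/25,000 = $306.
Disability Support Credit: 25% of the $83,100 excess over $267,000 is $20,775 ≥ base, so the credit is $0.
Student Loan Interest Credit: $350,100 meets or exceeds the $202,100 cutoff, so the credit is $0.
Total: $306 + $0 + $0 = $306.

$306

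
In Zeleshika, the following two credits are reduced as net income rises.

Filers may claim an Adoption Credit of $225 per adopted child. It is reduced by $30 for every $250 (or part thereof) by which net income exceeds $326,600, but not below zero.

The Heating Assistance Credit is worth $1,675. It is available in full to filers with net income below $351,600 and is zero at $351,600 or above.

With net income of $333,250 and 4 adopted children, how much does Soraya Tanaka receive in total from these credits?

$1,765

Adoption Credit: base = 4 × $225 = $900. income exceeds $326,600 by $6,650, which is 27 full-or-partial $250 increments; reduction = 27 × $30 = $810, leaving $90.
Heating Assistance Credit: $333,250 is below the $351,600 cutoff, so the full $1,675 applies.
Total: $90 + $1,675 = $1,765.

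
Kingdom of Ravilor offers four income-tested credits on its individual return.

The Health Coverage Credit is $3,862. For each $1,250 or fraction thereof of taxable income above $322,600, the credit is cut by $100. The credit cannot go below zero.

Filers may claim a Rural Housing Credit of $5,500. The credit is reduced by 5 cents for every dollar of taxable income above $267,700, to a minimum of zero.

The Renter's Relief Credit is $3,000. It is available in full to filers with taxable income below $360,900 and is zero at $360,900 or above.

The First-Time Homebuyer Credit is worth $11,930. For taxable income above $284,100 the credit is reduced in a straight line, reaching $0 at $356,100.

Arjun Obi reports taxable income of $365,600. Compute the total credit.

$967

Health Coverage Credit: income exceeds $322,600 by $43,000, which is 35 full-or-partial $1,250 increments; reduction = 35 × $100 = $3,500, leaving $362.
Rural Housing Credit: 5% of the $97,900 excess over $267,700 is $4,895; credit = $5,500 − $4,895 = $605.
Renter's Relief Credit: $365,600 meets or exceeds the $360,900 cutoff, so the credit is $0.
First-Time Homebuyer Credit: $365,600 is at or above $356,100, so the credit is $0.
Total: $362 + $605 + $0 + $0 = $967.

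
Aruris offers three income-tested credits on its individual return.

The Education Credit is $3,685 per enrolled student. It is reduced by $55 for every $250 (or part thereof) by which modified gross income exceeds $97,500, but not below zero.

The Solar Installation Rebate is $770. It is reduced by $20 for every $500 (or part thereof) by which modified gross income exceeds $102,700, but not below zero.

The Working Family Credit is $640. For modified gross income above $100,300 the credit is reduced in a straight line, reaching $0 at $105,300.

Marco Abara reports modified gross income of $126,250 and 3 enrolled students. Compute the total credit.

Education Credit: base = 3 × $3,685 = $11,055. income exceeds $97,500 by $28,750, which is 115 full-or-partial $250 increments; reduction = 115 × $55 = $6,325, leaving $4,730.
Solar Installation Rebate: income exceeds $102,700 by $23,550 → 48 increments × $20 = $960 ≥ base, so the credit is $0.
Working Family Credit: $126,250 is at or above $105,300, so the credit is $0.
Total: $4,730 + $0 + $0 = $4,730.

$4,730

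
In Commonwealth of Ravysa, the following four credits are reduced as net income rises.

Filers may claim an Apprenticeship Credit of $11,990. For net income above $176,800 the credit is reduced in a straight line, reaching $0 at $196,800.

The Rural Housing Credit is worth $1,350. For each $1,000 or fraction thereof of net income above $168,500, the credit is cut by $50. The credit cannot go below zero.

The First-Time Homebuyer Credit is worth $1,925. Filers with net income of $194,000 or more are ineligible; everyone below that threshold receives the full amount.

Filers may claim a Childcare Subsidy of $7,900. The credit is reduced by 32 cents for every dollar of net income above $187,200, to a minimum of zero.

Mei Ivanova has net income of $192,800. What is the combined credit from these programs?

Apprenticeship Credit: $192,800 is $16,000 into a $20,000 phase-out range, leaving 4,000/20,000 of the credit: $11,990 × 4,000/20,000 = $2,398.
Rural Housing Credit: income exceeds $168,500 by $24,300, which is 25 full-or-partial $1,000 increments; reduction = 25 × $50 = $1,250, leaving $100.
First-Time Homebuyer Credit: $192,800 is below the $194,000 cutoff, so the full $1,925 applies.
Childcare Subsidy: 32% of the $5,600 excess over $187,200 is $1,792; credit = $7,900 − $1,792 = $6,108.
Total: $2,398 + $100 + $1,925 + $6,108 = $10,531.

$10,531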